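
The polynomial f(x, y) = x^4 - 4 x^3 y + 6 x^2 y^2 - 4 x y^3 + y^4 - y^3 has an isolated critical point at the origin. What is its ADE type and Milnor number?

Type E_{6}, Milnor number mu = 6.

The Hessian of f at 0 has rank 0. Corank 2; j^3 = -y^3 is a perfect cube, so E-series; the 4-jet and mu = 6 give E_6.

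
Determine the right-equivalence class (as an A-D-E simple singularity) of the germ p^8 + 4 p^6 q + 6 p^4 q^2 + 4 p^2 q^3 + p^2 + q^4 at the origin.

A3

The Hessian of f at 0 has rank 1. Corank 1: A-series; mu = 3 gives A_3.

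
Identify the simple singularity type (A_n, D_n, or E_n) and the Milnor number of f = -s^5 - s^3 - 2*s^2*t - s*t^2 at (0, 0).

The Hessian of f at 0 has rank 0. Corank 2; j^3 = -s*(s + t)^2 has shape L^2 M (L != M), so D-series; mu = 6 gives D_6.

Type D_6, Milnor number mu = 6.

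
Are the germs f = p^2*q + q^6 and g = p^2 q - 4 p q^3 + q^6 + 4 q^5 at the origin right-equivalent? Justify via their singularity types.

The Hessian of f at 0 is [[0, 0], [0, 0]] with rank 0, so corank 2. A Groebner basis of the Jacobian ideal J(f) in C{p,q} is {p^2/6 + q^5, p^3, p*q}; counting standard monomials gives mu = 7. Corank 2; j^3 = p^2*q has shape L^2 M (L != M), so D-series; mu = 7 gives D_7. The Hessian of g at 0 is [[0, 0], [0, 0]] with rank 0, so corank 2. A Groebner basis of the Jacobian ideal J(g) in C{p,q} is {p^3, p^2*q + 2*p^2/3 - 4*p*q^2/3, -p*q/2 + q^3}; counting standard monomials gives mu = 7. Corank 2; j^3 = p^2*q has shape L^2 M (L != M), so D-series; mu = 7 gives D_7. Both have type D_7, hence right-equivalent.

Yes.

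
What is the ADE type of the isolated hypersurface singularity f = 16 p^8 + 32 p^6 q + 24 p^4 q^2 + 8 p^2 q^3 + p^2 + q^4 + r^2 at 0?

The Hessian of f at 0 has rank 2. Corank 1: A-series; mu = 3 gives A_3.

A3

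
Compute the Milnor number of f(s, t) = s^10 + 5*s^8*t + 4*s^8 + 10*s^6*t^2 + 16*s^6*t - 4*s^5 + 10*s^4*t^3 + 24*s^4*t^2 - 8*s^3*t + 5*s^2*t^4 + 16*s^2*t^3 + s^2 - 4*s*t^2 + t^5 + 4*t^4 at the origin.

4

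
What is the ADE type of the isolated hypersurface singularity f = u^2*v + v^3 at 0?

D_4

The Hessian of f at 0 is [[0, 0], [0, 0]] with rank 0, so corank 2. A Groebner basis of the Jacobian ideal J(f) in C{u,v} is {v^3, u^2 + 3*v^2, u*v}; counting standard monomials gives mu = 4. Corank 2; j^3 = v*(u^2 + v^2) splits into three distinct lines over C (the quadratic factor has nonzero discriminant), so D_4.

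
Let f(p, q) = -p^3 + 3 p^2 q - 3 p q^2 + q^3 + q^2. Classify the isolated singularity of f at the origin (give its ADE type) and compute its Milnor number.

The Hessian of f at 0 is [[0, 0], [0, 2]] with rank 1, so corank 1. A Groebner basis of the Jacobian ideal J(f) in C{p,q} is {p^2, q}; counting standard monomials gives mu = 2. Corank 1: A-series; mu = 2 gives A_2.

Type A_{2}, Milnor number mu = 2.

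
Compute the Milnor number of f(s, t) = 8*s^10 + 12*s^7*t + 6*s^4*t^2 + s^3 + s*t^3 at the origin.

The Hessian of f at 0 has rank 0. Corank 2; j^3 = s^3 is a perfect cube, so E-series; the 4-jet and mu = 7 give E_7.

7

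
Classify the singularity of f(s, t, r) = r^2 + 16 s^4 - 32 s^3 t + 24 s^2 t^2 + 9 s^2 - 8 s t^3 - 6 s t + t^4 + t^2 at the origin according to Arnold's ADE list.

A_{3}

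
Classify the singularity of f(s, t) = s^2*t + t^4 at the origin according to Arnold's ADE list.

D_5

The Hessian of f at 0 is [[0, 0], [0, 0]] with rank 0, so corank 2. A Groebner basis of the Jacobian ideal J(f) in C{s,t} is {s^3, s^2/4 + t^3, s*t}; counting standard monomials gives mu = 5. Corank 2; j^3 = s^2*t has shape L^2 M (L != M), so D-series; mu = 5 gives D_5.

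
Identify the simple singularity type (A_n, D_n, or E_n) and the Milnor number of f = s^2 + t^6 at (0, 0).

The Hessian of f at 0 has rank 1. Corank 1: A-series; mu = 5 gives A_5.

Type A_5, Milnor number mu = 5.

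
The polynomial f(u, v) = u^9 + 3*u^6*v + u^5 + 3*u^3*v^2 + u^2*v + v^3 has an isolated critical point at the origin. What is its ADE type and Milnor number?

Type D_{4}, Milnor number mu = 4.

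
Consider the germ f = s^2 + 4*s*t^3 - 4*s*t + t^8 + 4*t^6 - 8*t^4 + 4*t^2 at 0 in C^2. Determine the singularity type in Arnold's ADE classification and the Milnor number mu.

Type A7, Milnor number mu = 7.

The Hessian of f at 0 is [[2, -4], [-4, 8]] with rank 1, so corank 1. A Groebner basis of the Jacobian ideal J(f) in C{s,t} is {s^3 - 12*s*t^2 - 8*s + 16*t, s^2*t - 4*s*t^2 - 2*s + 4*t, s/2 + t^3 - t}; counting standard monomials gives mu = 7. Corank 1: A-series; mu = 7 gives A_7.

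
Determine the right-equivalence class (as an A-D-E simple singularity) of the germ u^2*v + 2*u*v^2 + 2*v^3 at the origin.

The Hessian of f at 0 is [[0, 0], [0, 0]] with rank 0, so corank 2. A Groebner basis of the Jacobian ideal J(f) in C{u,v} is {v^3, u^2 + 2*v^2, u*v + v^2}; counting standard monomials gives mu = 4. Corank 2; j^3 = v*(u^2 + 2*u*v + 2*v^2) splits into three distinct lines over C (the quadratic factor has nonzero discriminant), so D_4.

D_{4}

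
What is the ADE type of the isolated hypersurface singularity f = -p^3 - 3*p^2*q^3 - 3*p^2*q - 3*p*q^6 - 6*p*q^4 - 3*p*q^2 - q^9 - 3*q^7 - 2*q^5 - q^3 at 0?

The Hessian of f at 0 has rank 0. Corank 2; j^3 = -(p + q)^3 is a perfect cube, so E-series; the 5-jet and mu = 8 give E_8.

E8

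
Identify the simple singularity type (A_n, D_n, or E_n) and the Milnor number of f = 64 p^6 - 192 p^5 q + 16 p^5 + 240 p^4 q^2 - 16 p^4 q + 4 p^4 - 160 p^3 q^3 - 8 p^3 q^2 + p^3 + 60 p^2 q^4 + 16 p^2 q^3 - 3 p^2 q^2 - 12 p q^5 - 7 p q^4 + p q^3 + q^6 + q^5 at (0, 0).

Type E7, Milnor number mu = 7.

The Hessian of f at 0 is [[0, 0], [0, 0]] with rank 0, so corank 2. A Groebner basis of the Jacobian ideal J(f) in C{p,q} is {3*p^2/7 + q^4 + q^3/7, p^3, p^2*q - p^2/7 - q^3/21, -p^2 + p*q^2 - q^3/3}; counting standard monomials gives mu = 7. Corank 2; j^3 = p^3 is a perfect cube, so E-series; the 4-jet and mu = 7 give E_7.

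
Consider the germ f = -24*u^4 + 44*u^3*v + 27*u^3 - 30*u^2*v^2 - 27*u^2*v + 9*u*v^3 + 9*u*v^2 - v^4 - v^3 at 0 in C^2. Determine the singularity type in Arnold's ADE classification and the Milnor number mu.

Type E_7, Milnor number mu = 7.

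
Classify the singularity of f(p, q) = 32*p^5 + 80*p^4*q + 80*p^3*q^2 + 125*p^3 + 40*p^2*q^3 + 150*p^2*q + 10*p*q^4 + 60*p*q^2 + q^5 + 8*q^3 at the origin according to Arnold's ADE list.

E_8

The Hessian of f at 0 has rank 0. Corank 2; j^3 = (5*p + 2*q)^3 is a perfect cube, so E-series; the 5-jet and mu = 8 give E_8.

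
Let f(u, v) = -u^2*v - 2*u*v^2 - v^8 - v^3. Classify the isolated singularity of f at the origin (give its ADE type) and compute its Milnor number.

Type D9, Milnor number mu = 9.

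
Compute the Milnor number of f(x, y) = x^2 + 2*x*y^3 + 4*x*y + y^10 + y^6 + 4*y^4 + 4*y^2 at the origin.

The Hessian of f at 0 is [[2, 4], [4, 8]] with rank 1, so corank 1. A Groebner basis of the Jacobian ideal J(f) in C{x,y} is {x^3 + 6*x^2*y + 12*x*y^2 - 8*x - 16*y, x + y^3 + 2*y}; counting standard monomials gives mu = 9. Corank 1: A-series; mu = 9 gives A_9.

9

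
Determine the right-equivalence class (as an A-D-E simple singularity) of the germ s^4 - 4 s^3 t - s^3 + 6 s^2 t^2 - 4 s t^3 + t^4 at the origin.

The Hessian of f at 0 has rank 0. Corank 2; j^3 = -s^3 is a perfect cube, so E-series; the 4-jet and mu = 6 give E_6.

E_{6}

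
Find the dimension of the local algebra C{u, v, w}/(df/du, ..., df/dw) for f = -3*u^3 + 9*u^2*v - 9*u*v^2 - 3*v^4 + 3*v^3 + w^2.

6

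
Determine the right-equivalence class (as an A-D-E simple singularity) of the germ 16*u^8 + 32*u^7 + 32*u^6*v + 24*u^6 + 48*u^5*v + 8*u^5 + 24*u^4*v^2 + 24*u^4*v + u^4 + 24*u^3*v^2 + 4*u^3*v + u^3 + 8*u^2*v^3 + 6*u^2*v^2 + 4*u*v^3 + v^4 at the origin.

E6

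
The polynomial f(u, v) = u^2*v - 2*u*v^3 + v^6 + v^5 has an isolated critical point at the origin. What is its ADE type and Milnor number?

The Hessian of f at 0 is [[0, 0], [0, 0]] with rank 0, so corank 2. A Groebner basis of the Jacobian ideal J(f) in C{u,v} is {u^3, u^2*v + u^2/6 - u*v^2/6, -u*v + v^3}; counting standard monomials gives mu = 7. Corank 2; j^3 = u^2*v has shape L^2 M (L != M), so D-series; mu = 7 gives D_7.

Type D_7, Milnor number mu = 7.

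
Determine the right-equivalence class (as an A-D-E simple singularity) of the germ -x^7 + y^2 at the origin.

A_{6}

The Hessian of f at 0 is [[0, 0], [0, 2]] with rank 1, so corank 1. A Groebner basis of the Jacobian ideal J(f) in C{x,y} is {x^6, y}; counting standard monomials gives mu = 6. Corank 1: A-series; mu = 6 gives A_6.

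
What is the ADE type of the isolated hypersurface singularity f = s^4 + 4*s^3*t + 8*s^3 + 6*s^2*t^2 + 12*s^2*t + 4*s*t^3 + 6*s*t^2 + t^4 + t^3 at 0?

The Hessian of f at 0 is [[0, 0], [0, 0]] with rank 0, so corank 2. A Groebner basis of the Jacobian ideal J(f) in C{s,t} is {t^4, s*t^2 + 2*t^3/3, s^2 + s*t + t^2/4}; counting standard monomials gives mu = 6. Corank 2; j^3 = (2*s + t)^3 is a perfect cube, so E-series; the 4-jet and mu = 6 give E_6.

E6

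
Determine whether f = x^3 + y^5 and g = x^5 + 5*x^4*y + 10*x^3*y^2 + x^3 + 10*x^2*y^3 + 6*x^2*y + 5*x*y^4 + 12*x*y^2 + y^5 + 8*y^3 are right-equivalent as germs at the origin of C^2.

Yes.

The Hessian of f at 0 is [[0, 0], [0, 0]] with rank 0, so corank 2. A Groebner basis of the Jacobian ideal J(f) in C{x,y} is {y^4, x^2}; counting standard monomials gives mu = 8. Corank 2; j^3 = x^3 is a perfect cube, so E-series; the 5-jet and mu = 8 give E_8. The Hessian of g at 0 is [[0, 0], [0, 0]] with rank 0, so corank 2. A Groebner basis of the Jacobian ideal J(g) in C{x,y} is {y^5, x*y^3 + 7*y^4/4, x^2 + 4*x*y + 4*y^2}; counting standard monomials gives mu = 8. Corank 2; j^3 = (x + 2*y)^3 is a perfect cube, so E-series; the 5-jet and mu = 8 give E_8. Both have type E_8, hence right-equivalent.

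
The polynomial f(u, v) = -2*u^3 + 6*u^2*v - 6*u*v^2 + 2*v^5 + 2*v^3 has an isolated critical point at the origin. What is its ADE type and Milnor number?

Type E_{8}, Milnor number mu = 8.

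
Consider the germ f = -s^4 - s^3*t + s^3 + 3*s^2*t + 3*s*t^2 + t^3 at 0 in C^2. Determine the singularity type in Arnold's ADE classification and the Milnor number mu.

The Hessian of f at 0 has rank 0. Corank 2; j^3 = (s + t)^3 is a perfect cube, so E-series; the 4-jet and mu = 7 give E_7.

Type E_7, Milnor number mu = 7.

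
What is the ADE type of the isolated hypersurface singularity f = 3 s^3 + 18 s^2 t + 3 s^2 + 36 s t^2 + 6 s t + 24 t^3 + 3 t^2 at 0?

A_2

The Hessian of f at 0 has rank 1. Corank 1: A-series; mu = 2 gives A_2.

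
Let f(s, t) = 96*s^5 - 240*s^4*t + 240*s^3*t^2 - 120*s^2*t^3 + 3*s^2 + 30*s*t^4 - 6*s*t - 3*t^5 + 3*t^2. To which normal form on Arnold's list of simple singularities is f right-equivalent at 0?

A4

The Hessian of f at 0 has rank 1. Corank 1: A-series; mu = 4 gives A_4.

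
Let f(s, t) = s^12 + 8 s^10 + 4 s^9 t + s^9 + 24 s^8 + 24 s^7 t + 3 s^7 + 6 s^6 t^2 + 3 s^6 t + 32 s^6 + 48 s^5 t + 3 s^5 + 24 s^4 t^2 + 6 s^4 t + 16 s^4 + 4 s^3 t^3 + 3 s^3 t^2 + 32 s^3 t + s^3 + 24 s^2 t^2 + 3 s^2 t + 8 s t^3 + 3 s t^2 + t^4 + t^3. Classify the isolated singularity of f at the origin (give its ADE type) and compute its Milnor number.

The Hessian of f at 0 has rank 0. Corank 2; j^3 = (s + t)^3 is a perfect cube, so E-series; the 4-jet and mu = 6 give E_6.

Type E_{6}, Milnor number mu = 6.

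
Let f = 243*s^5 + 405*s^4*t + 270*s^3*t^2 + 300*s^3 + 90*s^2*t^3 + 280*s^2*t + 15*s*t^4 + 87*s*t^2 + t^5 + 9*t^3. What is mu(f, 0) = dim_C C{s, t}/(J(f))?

6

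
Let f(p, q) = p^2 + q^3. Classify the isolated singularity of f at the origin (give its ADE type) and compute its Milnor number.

The Hessian of f at 0 is [[2, 0], [0, 0]] with rank 1, so corank 1. A Groebner basis of the Jacobian ideal J(f) in C{p,q} is {q^2, p}; counting standard monomials gives mu = 2. Corank 1: A-series; mu = 2 gives A_2.

Type A_{2}, Milnor number mu = 2.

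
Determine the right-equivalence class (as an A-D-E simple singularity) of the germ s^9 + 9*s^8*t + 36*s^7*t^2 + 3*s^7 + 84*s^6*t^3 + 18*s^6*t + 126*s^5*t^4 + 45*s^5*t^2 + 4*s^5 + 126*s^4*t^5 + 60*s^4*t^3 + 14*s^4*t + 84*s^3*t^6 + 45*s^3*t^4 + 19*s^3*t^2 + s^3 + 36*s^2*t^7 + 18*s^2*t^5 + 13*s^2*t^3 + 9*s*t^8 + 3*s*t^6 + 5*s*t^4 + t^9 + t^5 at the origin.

E_{8}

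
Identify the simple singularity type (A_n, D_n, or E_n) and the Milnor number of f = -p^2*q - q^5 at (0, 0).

Type D_{6}, Milnor number mu = 6.

The Hessian of f at 0 is [[0, 0], [0, 0]] with rank 0, so corank 2. A Groebner basis of the Jacobian ideal J(f) in C{p,q} is {p^2/5 + q^4, p^3, p*q}; counting standard monomials gives mu = 6. Corank 2; j^3 = -p^2*q has shape L^2 M (L != M), so D-series; mu = 6 gives D_6.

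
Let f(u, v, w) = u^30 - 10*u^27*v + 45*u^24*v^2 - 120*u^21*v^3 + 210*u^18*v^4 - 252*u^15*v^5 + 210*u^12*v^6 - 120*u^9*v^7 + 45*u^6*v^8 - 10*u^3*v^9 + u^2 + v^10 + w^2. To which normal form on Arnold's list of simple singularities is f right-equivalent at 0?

The Hessian of f at 0 has rank 2. Corank 1: A-series; mu = 9 gives A_9.

A9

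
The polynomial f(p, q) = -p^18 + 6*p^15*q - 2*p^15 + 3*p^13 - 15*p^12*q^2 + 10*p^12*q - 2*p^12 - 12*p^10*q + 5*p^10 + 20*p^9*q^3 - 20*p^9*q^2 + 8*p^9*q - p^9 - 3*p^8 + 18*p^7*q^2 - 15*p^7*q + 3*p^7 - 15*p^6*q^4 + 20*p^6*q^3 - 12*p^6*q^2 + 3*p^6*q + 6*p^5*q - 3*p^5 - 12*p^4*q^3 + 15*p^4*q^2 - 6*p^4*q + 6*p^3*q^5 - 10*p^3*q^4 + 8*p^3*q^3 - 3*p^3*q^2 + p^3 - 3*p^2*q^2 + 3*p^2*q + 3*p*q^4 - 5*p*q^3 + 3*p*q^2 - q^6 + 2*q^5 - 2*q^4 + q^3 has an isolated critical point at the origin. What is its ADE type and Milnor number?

The Hessian of f at 0 has rank 0. Corank 2; j^3 = (p + q)^3 is a perfect cube, so E-series; the 4-jet and mu = 7 give E_7.

Type E_7, Milnor number mu = 7.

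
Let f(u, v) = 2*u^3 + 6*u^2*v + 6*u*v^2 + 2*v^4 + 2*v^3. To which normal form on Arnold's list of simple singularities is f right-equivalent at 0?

The Hessian of f at 0 is [[0, 0], [0, 0]] with rank 0, so corank 2. A Groebner basis of the Jacobian ideal J(f) in C{u,v} is {v^3, u^2 + 2*u*v + v^2}; counting standard monomials gives mu = 6. Corank 2; j^3 = 2*(u + v)^3 is a perfect cube, so E-series; the 4-jet and mu = 6 give E_6.

E_6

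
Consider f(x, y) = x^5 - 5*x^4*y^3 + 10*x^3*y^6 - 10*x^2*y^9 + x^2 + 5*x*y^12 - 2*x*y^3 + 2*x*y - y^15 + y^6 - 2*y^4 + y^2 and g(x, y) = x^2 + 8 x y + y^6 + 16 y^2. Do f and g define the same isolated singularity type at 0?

No.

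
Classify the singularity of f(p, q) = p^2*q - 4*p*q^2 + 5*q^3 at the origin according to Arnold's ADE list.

The Hessian of f at 0 is [[0, 0], [0, 0]] with rank 0, so corank 2. A Groebner basis of the Jacobian ideal J(f) in C{p,q} is {q^3, p^2 - q^2, p*q - 2*q^2}; counting standard monomials gives mu = 4. Corank 2; j^3 = q*(p^2 - 4*p*q + 5*q^2) splits into three distinct lines over C (the quadratic factor has nonzero discriminant), so D_4.

D_{4}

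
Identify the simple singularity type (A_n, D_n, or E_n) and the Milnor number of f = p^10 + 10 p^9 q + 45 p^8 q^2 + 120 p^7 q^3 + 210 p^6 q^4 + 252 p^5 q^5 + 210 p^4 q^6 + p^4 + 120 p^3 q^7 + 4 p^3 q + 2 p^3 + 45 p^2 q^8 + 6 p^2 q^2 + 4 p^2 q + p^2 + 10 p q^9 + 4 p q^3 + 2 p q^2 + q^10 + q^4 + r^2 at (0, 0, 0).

The Hessian of f at 0 has rank 2. Corank 1: A-series; mu = 9 gives A_9.

Type A9, Milnor number mu = 9.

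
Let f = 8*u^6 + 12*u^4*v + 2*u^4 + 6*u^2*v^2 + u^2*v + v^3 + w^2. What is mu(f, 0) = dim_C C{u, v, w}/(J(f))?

4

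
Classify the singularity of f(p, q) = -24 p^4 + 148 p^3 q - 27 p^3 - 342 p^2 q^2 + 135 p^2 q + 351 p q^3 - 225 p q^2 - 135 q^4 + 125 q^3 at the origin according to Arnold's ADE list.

The Hessian of f at 0 is [[0, 0], [0, 0]] with rank 0, so corank 2. A Groebner basis of the Jacobian ideal J(f) in C{p,q} is {19683*p^2/4 - 32805*p*q/2 + q^4 + 27*q^3/4 + 54675*q^2/4, p^3 + 2565*p^2/4 - 4275*p*q/2 - 15*q^3/4 + 7125*q^2/4, p^2*q + 1053*p^2/4 - 1755*p*q/2 - 29*q^3/12 + 2925*q^2/4, 81*p^2 + p*q^2 - 270*p*q - 14*q^3/9 + 225*q^2}; counting standard monomials gives mu = 7. Corank 2; j^3 = -(3*p - 5*q)^3 is a perfect cube, so E-series; the 4-jet and mu = 7 give E_7.

E_{7}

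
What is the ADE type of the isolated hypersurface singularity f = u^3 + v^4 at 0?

The Hessian of f at 0 has rank 0. Corank 2; j^3 = u^3 is a perfect cube, so E-series; the 4-jet and mu = 6 give E_6.

E_{6}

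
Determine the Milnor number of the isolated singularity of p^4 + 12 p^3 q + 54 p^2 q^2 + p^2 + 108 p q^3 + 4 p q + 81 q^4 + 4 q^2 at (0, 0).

The Hessian of f at 0 is [[2, 4], [4, 8]] with rank 1, so corank 1. A Groebner basis of the Jacobian ideal J(f) in C{p,q} is {q^3, p + 2*q}; counting standard monomials gives mu = 3. Corank 1: A-series; mu = 3 gives A_3.

3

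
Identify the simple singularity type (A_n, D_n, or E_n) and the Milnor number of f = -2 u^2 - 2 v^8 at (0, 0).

Type A_{7}, Milnor number mu = 7.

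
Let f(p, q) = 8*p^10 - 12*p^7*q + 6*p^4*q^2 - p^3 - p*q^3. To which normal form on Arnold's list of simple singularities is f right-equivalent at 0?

E_7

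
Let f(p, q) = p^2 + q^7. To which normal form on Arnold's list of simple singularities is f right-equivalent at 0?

The Hessian of f at 0 is [[2, 0], [0, 0]] with rank 1, so corank 1. A Groebner basis of the Jacobian ideal J(f) in C{p,q} is {q^6, p}; counting standard monomials gives mu = 6. Corank 1: A-series; mu = 6 gives A_6.

A6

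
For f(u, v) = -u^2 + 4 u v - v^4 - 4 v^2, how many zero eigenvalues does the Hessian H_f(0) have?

1

Hessian at 0 has rank 1.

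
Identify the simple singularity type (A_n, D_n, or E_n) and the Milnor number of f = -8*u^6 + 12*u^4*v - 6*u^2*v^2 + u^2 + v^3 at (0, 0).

Type A2, Milnor number mu = 2.

The Hessian of f at 0 is [[2, 0], [0, 0]] with rank 1, so corank 1. A Groebner basis of the Jacobian ideal J(f) in C{u,v} is {v^2, u}; counting standard monomials gives mu = 2. Corank 1: A-series; mu = 2 gives A_2.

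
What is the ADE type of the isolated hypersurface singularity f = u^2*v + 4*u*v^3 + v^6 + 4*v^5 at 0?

D7

The Hessian of f at 0 has rank 0. Corank 2; j^3 = u^2*v has shape L^2 M (L != M), so D-series; mu = 7 gives D_7.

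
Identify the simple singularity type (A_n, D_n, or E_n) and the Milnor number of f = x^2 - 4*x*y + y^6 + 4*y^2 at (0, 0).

The Hessian of f at 0 has rank 1. Corank 1: A-series; mu = 5 gives A_5.

Type A_5, Milnor number mu = 5.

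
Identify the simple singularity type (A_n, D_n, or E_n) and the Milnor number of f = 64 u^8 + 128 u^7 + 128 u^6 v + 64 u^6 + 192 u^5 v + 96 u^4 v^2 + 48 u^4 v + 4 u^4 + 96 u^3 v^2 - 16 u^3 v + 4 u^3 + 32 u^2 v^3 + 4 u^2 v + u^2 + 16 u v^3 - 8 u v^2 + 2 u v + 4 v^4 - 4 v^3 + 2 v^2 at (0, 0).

The Hessian of f at 0 has rank 2. Corank 0: nondegenerate Morse point, so A_1.

Type A1, Milnor number mu = 1.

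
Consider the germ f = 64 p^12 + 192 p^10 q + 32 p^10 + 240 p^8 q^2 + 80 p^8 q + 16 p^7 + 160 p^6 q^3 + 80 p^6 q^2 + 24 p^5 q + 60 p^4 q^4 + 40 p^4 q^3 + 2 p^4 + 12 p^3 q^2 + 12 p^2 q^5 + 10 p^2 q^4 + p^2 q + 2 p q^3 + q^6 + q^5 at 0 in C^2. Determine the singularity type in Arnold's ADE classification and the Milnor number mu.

Type D7, Milnor number mu = 7.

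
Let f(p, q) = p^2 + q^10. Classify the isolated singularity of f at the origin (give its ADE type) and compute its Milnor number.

Type A_{9}, Milnor number mu = 9.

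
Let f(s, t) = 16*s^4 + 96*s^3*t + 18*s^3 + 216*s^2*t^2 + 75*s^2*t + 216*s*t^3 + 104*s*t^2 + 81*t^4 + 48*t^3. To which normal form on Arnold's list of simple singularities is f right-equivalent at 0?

The Hessian of f at 0 has rank 0. Corank 2; j^3 = (2*s + 3*t)*(3*s + 4*t)^2 has shape L^2 M (L != M), so D-series; mu = 5 gives D_5.

D_5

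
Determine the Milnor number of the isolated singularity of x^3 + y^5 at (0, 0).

8

The Hessian of f at 0 is [[0, 0], [0, 0]] with rank 0, so corank 2. A Groebner basis of the Jacobian ideal J(f) in C{x,y} is {y^4, x^2}; counting standard monomials gives mu = 8. Corank 2; j^3 = x^3 is a perfect cube, so E-series; the 5-jet and mu = 8 give E_8.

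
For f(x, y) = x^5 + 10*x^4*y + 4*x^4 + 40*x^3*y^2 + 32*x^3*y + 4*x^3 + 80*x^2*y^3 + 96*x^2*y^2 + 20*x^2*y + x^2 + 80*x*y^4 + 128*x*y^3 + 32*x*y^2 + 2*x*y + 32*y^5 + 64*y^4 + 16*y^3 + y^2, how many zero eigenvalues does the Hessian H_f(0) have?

1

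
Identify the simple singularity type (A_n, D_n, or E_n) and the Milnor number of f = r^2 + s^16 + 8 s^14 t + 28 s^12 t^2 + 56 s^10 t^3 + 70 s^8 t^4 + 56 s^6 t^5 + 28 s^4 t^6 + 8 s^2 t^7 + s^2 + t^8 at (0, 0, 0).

Type A_7, Milnor number mu = 7.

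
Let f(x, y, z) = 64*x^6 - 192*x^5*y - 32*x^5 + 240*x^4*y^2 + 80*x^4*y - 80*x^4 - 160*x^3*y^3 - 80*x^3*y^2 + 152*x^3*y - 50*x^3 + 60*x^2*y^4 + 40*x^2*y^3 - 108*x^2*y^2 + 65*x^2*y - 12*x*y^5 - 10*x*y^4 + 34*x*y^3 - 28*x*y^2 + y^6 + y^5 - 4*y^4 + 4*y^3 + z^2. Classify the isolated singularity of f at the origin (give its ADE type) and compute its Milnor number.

Type D7, Milnor number mu = 7.

The Hessian of f at 0 has rank 1. Corank 2; j^3 = -(2*x - y)*(5*x - 2*y)^2 has shape L^2 M (L != M), so D-series; mu = 7 gives D_7.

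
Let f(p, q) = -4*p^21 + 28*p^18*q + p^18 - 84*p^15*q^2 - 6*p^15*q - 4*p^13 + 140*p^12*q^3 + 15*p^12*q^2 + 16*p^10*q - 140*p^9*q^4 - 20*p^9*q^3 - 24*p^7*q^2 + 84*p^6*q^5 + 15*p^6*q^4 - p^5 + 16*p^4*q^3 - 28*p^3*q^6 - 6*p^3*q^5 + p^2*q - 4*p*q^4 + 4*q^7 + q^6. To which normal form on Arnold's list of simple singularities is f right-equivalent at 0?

D_7

The Hessian of f at 0 has rank 0. Corank 2; j^3 = p^2*q has shape L^2 M (L != M), so D-series; mu = 7 gives D_7.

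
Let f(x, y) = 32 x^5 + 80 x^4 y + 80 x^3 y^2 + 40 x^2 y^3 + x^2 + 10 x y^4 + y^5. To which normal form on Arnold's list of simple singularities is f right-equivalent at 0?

A_{4}

The Hessian of f at 0 is [[2, 0], [0, 0]] with rank 1, so corank 1. A Groebner basis of the Jacobian ideal J(f) in C{x,y} is {y^4, x}; counting standard monomials gives mu = 4. Corank 1: A-series; mu = 4 gives A_4.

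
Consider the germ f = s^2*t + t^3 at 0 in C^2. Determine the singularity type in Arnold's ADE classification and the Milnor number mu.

Type D_{4}, Milnor number mu = 4.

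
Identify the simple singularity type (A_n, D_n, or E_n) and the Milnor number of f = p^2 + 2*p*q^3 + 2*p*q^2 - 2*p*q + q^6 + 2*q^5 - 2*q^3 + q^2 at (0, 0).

The Hessian of f at 0 has rank 1. Corank 1: A-series; mu = 3 gives A_3.

Type A3, Milnor number mu = 3.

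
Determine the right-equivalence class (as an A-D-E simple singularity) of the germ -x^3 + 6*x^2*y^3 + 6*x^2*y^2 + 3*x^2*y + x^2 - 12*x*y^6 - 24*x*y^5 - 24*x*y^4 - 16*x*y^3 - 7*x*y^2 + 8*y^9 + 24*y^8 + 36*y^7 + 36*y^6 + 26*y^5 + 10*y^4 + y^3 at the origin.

The Hessian of f at 0 has rank 1. Corank 1: A-series; mu = 2 gives A_2.

A2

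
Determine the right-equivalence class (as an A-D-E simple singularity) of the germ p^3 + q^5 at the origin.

The Hessian of f at 0 is [[0, 0], [0, 0]] with rank 0, so corank 2. A Groebner basis of the Jacobian ideal J(f) in C{p,q} is {q^4, p^2}; counting standard monomials gives mu = 8. Corank 2; j^3 = p^3 is a perfect cube, so E-series; the 5-jet and mu = 8 give E_8.

E_{8}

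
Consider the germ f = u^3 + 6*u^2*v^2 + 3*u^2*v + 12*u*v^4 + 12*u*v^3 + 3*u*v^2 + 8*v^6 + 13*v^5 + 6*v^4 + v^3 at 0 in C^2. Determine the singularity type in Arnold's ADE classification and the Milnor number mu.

Type E8, Milnor number mu = 8.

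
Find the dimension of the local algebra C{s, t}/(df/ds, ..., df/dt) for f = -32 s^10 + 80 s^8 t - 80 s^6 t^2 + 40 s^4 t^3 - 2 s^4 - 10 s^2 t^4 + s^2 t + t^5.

6

The Hessian of f at 0 is [[0, 0], [0, 0]] with rank 0, so corank 2. A Groebner basis of the Jacobian ideal J(f) in C{s,t} is {s^2/5 + t^4, s^3, s*t}; counting standard monomials gives mu = 6. Corank 2; j^3 = s^2*t has shape L^2 M (L != M), so D-series; mu = 6 gives D_6.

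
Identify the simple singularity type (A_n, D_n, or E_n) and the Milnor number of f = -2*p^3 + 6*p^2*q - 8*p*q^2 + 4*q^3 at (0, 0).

The Hessian of f at 0 has rank 0. Corank 2; j^3 = -2*(p - q)*(p^2 - 2*p*q + 2*q^2) splits into three distinct lines over C (the quadratic factor has nonzero discriminant), so D_4.

Type D_{4}, Milnor number mu = 4.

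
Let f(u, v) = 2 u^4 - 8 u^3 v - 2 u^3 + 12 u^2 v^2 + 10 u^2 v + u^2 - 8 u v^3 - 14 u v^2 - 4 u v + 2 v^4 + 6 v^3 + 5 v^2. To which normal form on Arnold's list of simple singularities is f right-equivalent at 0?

A_{1}

The Hessian of f at 0 has rank 2. Corank 0: nondegenerate Morse point, so A_1.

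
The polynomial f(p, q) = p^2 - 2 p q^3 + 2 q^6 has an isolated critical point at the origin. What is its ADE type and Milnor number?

Type A_5, Milnor number mu = 5.

The Hessian of f at 0 has rank 1. Corank 1: A-series; mu = 5 gives A_5.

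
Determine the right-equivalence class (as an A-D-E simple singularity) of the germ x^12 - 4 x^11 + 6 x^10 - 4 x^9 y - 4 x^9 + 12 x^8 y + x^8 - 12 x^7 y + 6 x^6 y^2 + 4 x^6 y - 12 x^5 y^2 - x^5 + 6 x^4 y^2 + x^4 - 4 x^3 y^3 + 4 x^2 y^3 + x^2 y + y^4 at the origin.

D5

The Hessian of f at 0 is [[0, 0], [0, 0]] with rank 0, so corank 2. A Groebner basis of the Jacobian ideal J(f) in C{x,y} is {x^3, x^2/4 + y^3, x*y}; counting standard monomials gives mu = 5. Corank 2; j^3 = x^2*y has shape L^2 M (L != M), so D-series; mu = 5 gives D_5.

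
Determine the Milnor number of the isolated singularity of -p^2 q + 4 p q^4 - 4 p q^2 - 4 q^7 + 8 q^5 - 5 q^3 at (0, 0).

The Hessian of f at 0 has rank 0. Corank 2; j^3 = -q*(p^2 + 4*p*q + 5*q^2) splits into three distinct lines over C (the quadratic factor has nonzero discriminant), so D_4.

4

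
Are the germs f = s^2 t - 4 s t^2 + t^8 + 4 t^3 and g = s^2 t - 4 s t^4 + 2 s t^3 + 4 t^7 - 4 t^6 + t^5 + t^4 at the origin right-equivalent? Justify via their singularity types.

No.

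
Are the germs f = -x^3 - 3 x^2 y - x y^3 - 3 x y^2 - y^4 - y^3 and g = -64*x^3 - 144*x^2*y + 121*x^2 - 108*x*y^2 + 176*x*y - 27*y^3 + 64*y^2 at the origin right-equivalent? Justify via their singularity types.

No.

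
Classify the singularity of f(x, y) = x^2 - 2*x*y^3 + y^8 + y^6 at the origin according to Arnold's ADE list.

A_7

The Hessian of f at 0 is [[2, 0], [0, 0]] with rank 1, so corank 1. A Groebner basis of the Jacobian ideal J(f) in C{x,y} is {x^3, x^2*y, -x + y^3}; counting standard monomials gives mu = 7. Corank 1: A-series; mu = 7 gives A_7.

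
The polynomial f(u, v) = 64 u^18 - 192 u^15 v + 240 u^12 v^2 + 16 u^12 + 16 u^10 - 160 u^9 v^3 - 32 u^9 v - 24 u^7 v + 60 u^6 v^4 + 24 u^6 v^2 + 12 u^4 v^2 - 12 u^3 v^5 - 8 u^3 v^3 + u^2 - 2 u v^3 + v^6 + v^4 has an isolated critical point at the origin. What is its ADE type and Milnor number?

The Hessian of f at 0 is [[2, 0], [0, 0]] with rank 1, so corank 1. A Groebner basis of the Jacobian ideal J(f) in C{u,v} is {v^3, u}; counting standard monomials gives mu = 3. Corank 1: A-series; mu = 3 gives A_3.

Type A3, Milnor number mu = 3.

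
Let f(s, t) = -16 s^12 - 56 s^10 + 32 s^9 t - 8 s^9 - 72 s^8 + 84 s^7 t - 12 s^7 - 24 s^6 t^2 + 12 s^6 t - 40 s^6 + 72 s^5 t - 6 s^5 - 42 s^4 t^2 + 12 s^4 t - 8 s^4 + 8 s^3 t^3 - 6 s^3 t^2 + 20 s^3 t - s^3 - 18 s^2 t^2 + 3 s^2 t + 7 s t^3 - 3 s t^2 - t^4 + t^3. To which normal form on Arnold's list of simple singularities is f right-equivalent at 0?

E_{7}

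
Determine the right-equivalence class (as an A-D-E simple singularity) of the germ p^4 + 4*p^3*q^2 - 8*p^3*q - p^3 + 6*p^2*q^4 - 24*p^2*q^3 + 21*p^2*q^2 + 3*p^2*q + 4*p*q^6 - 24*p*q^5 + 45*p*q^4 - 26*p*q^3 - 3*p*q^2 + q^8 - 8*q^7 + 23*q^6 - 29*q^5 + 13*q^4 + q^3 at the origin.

E_6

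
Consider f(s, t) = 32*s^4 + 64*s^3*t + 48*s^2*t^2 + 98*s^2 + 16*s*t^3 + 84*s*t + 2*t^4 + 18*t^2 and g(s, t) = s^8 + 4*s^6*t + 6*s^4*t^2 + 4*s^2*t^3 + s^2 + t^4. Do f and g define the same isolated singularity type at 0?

The Hessian of f at 0 is [[196, 84], [84, 36]] with rank 1, so corank 1. A Groebner basis of the Jacobian ideal J(f) in C{s,t} is {t^3, s + 3*t/7}; counting standard monomials gives mu = 3. Corank 1: A-series; mu = 3 gives A_3. The Hessian of g at 0 is [[2, 0], [0, 0]] with rank 1, so corank 1. A Groebner basis of the Jacobian ideal J(g) in C{s,t} is {t^3, s}; counting standard monomials gives mu = 3. Corank 1: A-series; mu = 3 gives A_3. Both have type A_3, hence right-equivalent.

Yes.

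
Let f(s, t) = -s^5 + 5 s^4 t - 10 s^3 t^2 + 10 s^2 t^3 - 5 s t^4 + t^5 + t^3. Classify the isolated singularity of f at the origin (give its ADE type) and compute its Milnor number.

The Hessian of f at 0 is [[0, 0], [0, 0]] with rank 0, so corank 2. A Groebner basis of the Jacobian ideal J(f) in C{s,t} is {s^4 - 4*s^3*t, t^2}; counting standard monomials gives mu = 8. Corank 2; j^3 = t^3 is a perfect cube, so E-series; the 5-jet and mu = 8 give E_8.

Type E8, Milnor number mu = 8.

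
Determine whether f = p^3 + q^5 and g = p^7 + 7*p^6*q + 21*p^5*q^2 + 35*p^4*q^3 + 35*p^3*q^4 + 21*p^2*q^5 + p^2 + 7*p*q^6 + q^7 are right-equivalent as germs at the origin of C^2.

No.

The Hessian of f at 0 is [[0, 0], [0, 0]] with rank 0, so corank 2. A Groebner basis of the Jacobian ideal J(f) in C{p,q} is {q^4, p^2}; counting standard monomials gives mu = 8. Corank 2; j^3 = p^3 is a perfect cube, so E-series; the 5-jet and mu = 8 give E_8. The Hessian of g at 0 is [[2, 0], [0, 0]] with rank 1, so corank 1. A Groebner basis of the Jacobian ideal J(g) in C{p,q} is {q^6, p}; counting standard monomials gives mu = 6. Corank 1: A-series; mu = 6 gives A_6. f is E_8 but g is A_6, hence not right-equivalent.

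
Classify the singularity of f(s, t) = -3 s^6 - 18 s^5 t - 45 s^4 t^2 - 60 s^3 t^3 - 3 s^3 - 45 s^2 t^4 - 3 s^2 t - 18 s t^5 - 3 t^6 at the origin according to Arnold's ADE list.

The Hessian of f at 0 is [[0, 0], [0, 0]] with rank 0, so corank 2. A Groebner basis of the Jacobian ideal J(f) in C{s,t} is {-s*t/6 + t^5, s*t^2, s^2 + s*t}; counting standard monomials gives mu = 7. Corank 2; j^3 = -3*s^2*(s + t) has shape L^2 M (L != M), so D-series; mu = 7 gives D_7.

D7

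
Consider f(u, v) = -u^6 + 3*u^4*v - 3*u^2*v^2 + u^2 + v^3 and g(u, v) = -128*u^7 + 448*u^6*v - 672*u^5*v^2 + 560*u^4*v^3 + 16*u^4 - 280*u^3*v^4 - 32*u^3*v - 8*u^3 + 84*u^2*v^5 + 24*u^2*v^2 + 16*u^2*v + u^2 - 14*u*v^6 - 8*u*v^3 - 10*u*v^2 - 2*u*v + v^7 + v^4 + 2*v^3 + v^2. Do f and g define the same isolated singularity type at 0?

No.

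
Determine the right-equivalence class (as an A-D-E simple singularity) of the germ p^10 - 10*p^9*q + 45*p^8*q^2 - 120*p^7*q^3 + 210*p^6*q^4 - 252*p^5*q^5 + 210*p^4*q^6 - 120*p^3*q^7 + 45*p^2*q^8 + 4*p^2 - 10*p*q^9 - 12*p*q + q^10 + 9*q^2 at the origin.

A_{9}

The Hessian of f at 0 has rank 1. Corank 1: A-series; mu = 9 gives A_9.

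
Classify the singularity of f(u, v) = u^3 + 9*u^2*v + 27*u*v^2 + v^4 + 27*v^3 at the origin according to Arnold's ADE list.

The Hessian of f at 0 has rank 0. Corank 2; j^3 = (u + 3*v)^3 is a perfect cube, so E-series; the 4-jet and mu = 6 give E_6.

E_{6}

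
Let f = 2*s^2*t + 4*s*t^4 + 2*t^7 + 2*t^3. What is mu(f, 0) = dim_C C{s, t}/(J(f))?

4

The Hessian of f at 0 has rank 0. Corank 2; j^3 = 2*t*(s^2 + t^2) splits into three distinct lines over C (the quadratic factor has nonzero discriminant), so D_4.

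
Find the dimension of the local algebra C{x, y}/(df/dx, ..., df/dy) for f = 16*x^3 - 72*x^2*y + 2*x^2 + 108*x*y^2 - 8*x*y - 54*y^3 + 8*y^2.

The Hessian of f at 0 has rank 1. Corank 1: A-series; mu = 2 gives A_2.

2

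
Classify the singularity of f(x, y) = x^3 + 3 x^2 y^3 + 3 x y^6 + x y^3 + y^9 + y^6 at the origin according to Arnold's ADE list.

E_{7}

The Hessian of f at 0 is [[0, 0], [0, 0]] with rank 0, so corank 2. A Groebner basis of the Jacobian ideal J(f) in C{x,y} is {x^3, x*y^2, 3*x^2 + y^3}; counting standard monomials gives mu = 7. Corank 2; j^3 = x^3 is a perfect cube, so E-series; the 4-jet and mu = 7 give E_7.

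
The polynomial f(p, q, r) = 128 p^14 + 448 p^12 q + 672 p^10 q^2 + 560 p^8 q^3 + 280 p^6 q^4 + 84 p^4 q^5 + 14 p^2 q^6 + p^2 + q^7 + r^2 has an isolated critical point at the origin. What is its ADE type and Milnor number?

Type A_{6}, Milnor number mu = 6.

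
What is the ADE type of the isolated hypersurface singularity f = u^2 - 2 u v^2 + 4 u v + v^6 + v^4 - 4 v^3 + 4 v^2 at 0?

A_{5}

The Hessian of f at 0 is [[2, 4], [4, 8]] with rank 1, so corank 1. A Groebner basis of the Jacobian ideal J(f) in C{u,v} is {u^3 - 12*u^2 - 40*u*v - 32*u - 64*v, u^2*v + 4*u^2 + 12*u*v + 8*u + 16*v, -u + v^2 - 2*v}; counting standard monomials gives mu = 5. Corank 1: A-series; mu = 5 gives A_5.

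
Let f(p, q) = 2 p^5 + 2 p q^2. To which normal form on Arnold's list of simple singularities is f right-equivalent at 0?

D_{6}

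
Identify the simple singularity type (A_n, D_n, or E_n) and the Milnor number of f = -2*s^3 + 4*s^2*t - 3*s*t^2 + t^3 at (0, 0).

Type D_4, Milnor number mu = 4.

The Hessian of f at 0 has rank 0. Corank 2; j^3 = -(s - t)*(2*s^2 - 2*s*t + t^2) splits into three distinct lines over C (the quadratic factor has nonzero discriminant), so D_4.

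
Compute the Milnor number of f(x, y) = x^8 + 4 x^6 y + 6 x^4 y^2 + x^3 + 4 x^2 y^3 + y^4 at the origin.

6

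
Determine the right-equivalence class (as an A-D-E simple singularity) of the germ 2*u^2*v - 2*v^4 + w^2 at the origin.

The Hessian of f at 0 is [[0, 0, 0], [0, 0, 0], [0, 0, 2]] with rank 1, so corank 2. A Groebner basis of the Jacobian ideal J(f) in C{u,v,w} is {u^3, -u^2/4 + v^3, u*v, w}; counting standard monomials gives mu = 5. Corank 2; j^3 = 2*u^2*v has shape L^2 M (L != M), so D-series; mu = 5 gives D_5.

D5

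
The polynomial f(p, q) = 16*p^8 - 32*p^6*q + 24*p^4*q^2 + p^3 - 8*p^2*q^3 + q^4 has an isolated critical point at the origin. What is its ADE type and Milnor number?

Type E_6, Milnor number mu = 6.

The Hessian of f at 0 has rank 0. Corank 2; j^3 = p^3 is a perfect cube, so E-series; the 4-jet and mu = 6 give E_6.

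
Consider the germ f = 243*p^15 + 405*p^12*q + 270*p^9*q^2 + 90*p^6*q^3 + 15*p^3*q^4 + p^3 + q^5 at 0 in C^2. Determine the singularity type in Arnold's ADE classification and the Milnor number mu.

Type E_8, Milnor number mu = 8.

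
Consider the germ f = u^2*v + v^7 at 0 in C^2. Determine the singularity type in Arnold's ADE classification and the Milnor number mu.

The Hessian of f at 0 is [[0, 0], [0, 0]] with rank 0, so corank 2. A Groebner basis of the Jacobian ideal J(f) in C{u,v} is {u^2/7 + v^6, u^3, u*v}; counting standard monomials gives mu = 8. Corank 2; j^3 = u^2*v has shape L^2 M (L != M), so D-series; mu = 8 gives D_8.

Type D_8, Milnor number mu = 8.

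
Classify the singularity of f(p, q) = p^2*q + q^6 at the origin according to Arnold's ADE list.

D_{7}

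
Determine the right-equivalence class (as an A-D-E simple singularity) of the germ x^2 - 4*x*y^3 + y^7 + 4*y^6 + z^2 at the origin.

A_{6}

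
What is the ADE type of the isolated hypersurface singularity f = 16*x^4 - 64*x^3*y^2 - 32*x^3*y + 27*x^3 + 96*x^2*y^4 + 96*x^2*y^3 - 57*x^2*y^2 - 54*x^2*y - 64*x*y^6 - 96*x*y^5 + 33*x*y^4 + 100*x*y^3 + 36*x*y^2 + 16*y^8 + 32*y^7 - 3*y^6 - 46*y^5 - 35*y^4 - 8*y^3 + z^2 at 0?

The Hessian of f at 0 has rank 1. Corank 2; j^3 = (3*x - 2*y)^3 is a perfect cube, so E-series; the 4-jet and mu = 6 give E_6.

E_{6}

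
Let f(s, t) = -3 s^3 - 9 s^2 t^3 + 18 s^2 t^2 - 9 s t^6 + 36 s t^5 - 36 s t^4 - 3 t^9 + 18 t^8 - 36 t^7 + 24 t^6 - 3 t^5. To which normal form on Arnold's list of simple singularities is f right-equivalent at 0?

E_{8}

The Hessian of f at 0 has rank 0. Corank 2; j^3 = -3*s^3 is a perfect cube, so E-series; the 5-jet and mu = 8 give E_8.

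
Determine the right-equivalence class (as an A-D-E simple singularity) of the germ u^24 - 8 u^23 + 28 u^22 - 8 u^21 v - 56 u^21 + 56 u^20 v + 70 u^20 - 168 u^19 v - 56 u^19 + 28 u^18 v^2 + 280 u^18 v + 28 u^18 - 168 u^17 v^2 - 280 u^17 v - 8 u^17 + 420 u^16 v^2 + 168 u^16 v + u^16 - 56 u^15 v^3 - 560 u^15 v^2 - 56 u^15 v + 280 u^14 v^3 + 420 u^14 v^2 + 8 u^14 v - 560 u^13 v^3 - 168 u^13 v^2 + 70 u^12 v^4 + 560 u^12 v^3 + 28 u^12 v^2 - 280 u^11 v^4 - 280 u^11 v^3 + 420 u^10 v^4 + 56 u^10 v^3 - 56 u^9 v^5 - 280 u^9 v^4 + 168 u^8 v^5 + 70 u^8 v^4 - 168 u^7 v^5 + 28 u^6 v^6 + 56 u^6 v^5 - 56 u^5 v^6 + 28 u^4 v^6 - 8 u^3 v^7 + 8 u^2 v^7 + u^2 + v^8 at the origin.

The Hessian of f at 0 is [[2, 0], [0, 0]] with rank 1, so corank 1. A Groebner basis of the Jacobian ideal J(f) in C{u,v} is {v^7, u}; counting standard monomials gives mu = 7. Corank 1: A-series; mu = 7 gives A_7.

A_7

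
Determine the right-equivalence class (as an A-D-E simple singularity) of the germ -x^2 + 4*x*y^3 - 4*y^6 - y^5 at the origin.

A4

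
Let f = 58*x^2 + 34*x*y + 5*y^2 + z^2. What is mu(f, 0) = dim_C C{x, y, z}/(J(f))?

1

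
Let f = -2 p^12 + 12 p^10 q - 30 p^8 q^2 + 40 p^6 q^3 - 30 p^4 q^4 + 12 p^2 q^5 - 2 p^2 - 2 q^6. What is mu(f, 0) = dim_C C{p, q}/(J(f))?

5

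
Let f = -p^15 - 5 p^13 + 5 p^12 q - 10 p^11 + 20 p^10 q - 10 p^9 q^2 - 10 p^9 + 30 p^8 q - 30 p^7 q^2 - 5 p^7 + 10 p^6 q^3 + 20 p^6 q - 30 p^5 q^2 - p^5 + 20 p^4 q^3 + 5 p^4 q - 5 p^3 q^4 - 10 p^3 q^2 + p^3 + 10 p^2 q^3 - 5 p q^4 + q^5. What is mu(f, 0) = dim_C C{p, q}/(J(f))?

8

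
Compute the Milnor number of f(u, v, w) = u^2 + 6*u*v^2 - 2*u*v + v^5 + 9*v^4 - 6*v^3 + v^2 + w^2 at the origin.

The Hessian of f at 0 is [[2, -2, 0], [-2, 2, 0], [0, 0, 2]] with rank 2, so corank 1. A Groebner basis of the Jacobian ideal J(f) in C{u,v,w} is {u^2 - 2*u*v - u/3 + v/3, u/3 + v^2 - v/3, w}; counting standard monomials gives mu = 4. Corank 1: A-series; mu = 4 gives A_4.

4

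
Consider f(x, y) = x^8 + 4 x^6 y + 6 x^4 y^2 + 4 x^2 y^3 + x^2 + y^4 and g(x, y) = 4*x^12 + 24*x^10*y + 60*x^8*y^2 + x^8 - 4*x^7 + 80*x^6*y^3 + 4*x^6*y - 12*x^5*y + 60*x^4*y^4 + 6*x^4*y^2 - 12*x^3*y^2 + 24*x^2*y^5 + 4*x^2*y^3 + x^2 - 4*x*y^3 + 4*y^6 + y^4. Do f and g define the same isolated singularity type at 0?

The Hessian of f at 0 is [[2, 0], [0, 0]] with rank 1, so corank 1. A Groebner basis of the Jacobian ideal J(f) in C{x,y} is {y^3, x}; counting standard monomials gives mu = 3. Corank 1: A-series; mu = 3 gives A_3. The Hessian of g at 0 is [[2, 0], [0, 0]] with rank 1, so corank 1. A Groebner basis of the Jacobian ideal J(g) in C{x,y} is {y^3, x}; counting standard monomials gives mu = 3. Corank 1: A-series; mu = 3 gives A_3. Both have type A_3, hence right-equivalent.

Yes.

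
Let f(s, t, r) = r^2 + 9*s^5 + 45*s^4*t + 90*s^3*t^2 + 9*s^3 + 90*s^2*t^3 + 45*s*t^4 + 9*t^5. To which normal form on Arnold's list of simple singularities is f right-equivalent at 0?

E8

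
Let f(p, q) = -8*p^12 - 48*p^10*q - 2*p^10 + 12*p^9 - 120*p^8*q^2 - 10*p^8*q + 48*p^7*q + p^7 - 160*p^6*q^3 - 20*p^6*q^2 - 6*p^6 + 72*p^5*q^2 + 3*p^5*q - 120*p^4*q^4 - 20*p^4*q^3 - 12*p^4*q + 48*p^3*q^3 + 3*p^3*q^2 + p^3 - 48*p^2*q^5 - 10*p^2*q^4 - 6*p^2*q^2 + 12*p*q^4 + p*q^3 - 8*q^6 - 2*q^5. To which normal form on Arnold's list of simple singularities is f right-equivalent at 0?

E7

The Hessian of f at 0 has rank 0. Corank 2; j^3 = p^3 is a perfect cube, so E-series; the 4-jet and mu = 7 give E_7.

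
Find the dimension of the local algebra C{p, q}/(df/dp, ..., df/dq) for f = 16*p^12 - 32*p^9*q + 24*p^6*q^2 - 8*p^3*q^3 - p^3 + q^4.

6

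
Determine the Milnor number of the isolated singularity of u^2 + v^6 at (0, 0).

5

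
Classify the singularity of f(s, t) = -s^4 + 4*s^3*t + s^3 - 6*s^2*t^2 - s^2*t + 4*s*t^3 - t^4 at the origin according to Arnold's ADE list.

The Hessian of f at 0 is [[0, 0], [0, 0]] with rank 0, so corank 2. A Groebner basis of the Jacobian ideal J(f) in C{s,t} is {s*t^2, s*t/4 + t^3, s^2 - s*t}; counting standard monomials gives mu = 5. Corank 2; j^3 = s^2*(s - t) has shape L^2 M (L != M), so D-series; mu = 5 gives D_5.

D_5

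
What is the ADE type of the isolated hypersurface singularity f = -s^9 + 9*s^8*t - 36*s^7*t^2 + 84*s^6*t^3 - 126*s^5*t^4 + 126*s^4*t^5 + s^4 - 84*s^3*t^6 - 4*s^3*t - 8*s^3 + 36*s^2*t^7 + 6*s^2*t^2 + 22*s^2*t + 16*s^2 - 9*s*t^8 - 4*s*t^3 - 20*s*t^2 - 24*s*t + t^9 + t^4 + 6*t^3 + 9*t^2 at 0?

A8

The Hessian of f at 0 has rank 1. Corank 1: A-series; mu = 8 gives A_8.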